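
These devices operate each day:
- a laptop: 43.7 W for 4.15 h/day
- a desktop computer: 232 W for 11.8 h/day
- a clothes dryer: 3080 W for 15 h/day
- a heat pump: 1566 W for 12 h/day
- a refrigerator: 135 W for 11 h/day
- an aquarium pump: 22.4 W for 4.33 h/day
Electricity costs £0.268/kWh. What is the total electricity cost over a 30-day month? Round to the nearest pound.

£559

laptop: 43.7 W × 4.15 h × 30 d = 5,441 Wh = 5.441 kWh
desktop computer: 232 W × 11.8 h × 30 d = 82,128 Wh = 82.13 kWh
clothes dryer: 3080 W × 15 h × 30 d = 1,386,000 Wh = 1,386 kWh
heat pump: 1566 W × 12 h × 30 d = 563,760 Wh = 563.8 kWh
refrigerator: 135 W × 11 h × 30 d = 44,550 Wh = 44.55 kWh
aquarium pump: 22.4 W × 4.33 h × 30 d = 2,910 Wh = 2.91 kWh
Total energy = 5.441 + 82.13 + 1,386 + 563.8 + 44.55 + 2.91 = 2,085 kWh
Cost = 2,085 kWh × £0.268 = £558.72 ≈ £559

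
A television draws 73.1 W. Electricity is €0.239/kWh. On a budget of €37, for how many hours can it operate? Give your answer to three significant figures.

2120 h

Energy budget = €37 / €0.239 per kWh = 154.8 kWh = 154,812 Wh
Runtime = 154,812 Wh / 73.1 W = 2,118 h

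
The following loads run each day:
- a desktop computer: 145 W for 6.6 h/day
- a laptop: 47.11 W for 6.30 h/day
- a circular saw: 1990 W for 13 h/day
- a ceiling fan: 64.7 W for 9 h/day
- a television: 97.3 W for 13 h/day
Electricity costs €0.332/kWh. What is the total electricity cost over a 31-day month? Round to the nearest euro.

desktop computer: 145 W × 6.6 h × 31 d = 29,667 Wh = 29.67 kWh
laptop: 47.11 W × 6.30 h × 31 d = 9,201 Wh = 9.201 kWh
circular saw: 1990 W × 13 h × 31 d = 801,970 Wh = 802 kWh
ceiling fan: 64.7 W × 9 h × 31 d = 18,051 Wh = 18.05 kWh
television: 97.3 W × 13 h × 31 d = 39,212 Wh = 39.21 kWh
Total energy = 29.67 + 9.201 + 802 + 18.05 + 39.21 = 898.1 kWh
Cost = 898.1 kWh × €0.332 = €298.17 ≈ €298

€298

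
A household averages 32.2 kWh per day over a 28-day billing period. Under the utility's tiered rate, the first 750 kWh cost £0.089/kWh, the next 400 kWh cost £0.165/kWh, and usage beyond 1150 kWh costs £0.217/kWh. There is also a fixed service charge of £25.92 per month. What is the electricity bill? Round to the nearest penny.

Usage = 32.2 kWh/day × 28 days = 901.6 kWh
First 750 kWh × £0.089 = £66.75
Next 151.6 kWh × £0.165 = £25.01
Remaining tier: 0 kWh (not reached)
Energy charge = £91.76; + service £25.92 = £117.68

£117.68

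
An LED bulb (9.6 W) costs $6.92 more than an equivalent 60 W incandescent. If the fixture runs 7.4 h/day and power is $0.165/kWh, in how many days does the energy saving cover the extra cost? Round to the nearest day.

Power saved = 60 − 9.6 = 50.4 W
Daily energy saved = 50.4 W × 7.4 h = 373 Wh = 0.37296 kWh
Daily savings = 0.37296 × $0.165 = $0.0615
Payback = $6.92 / $0.0615 per day = 112.5 days

112 days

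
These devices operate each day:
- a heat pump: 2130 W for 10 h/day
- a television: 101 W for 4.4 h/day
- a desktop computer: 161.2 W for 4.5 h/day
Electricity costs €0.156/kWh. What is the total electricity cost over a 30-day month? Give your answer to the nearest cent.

€105.16

heat pump: 2130 W × 10 h × 30 d = 639,000 Wh = 639 kWh
television: 101 W × 4.4 h × 30 d = 13,332 Wh = 13.33 kWh
desktop computer: 161.2 W × 4.5 h × 30 d = 21,762 Wh = 21.76 kWh
Total energy = 639 + 13.33 + 21.76 = 674.1 kWh
Cost = 674.1 kWh × €0.156 = €105.16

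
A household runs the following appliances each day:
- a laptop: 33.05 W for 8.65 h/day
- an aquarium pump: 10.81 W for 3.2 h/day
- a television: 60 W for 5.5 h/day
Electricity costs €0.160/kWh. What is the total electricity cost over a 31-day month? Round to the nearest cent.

laptop: 33.05 W × 8.65 h × 31 d = 8,862 Wh = 8.862 kWh
aquarium pump: 10.81 W × 3.2 h × 31 d = 1,072 Wh = 1.072 kWh
television: 60 W × 5.5 h × 31 d = 10,230 Wh = 10.23 kWh
Total energy = 8.862 + 1.072 + 10.23 = 20.16 kWh
Cost = 20.16 kWh × €0.160 = €3.23

€3.23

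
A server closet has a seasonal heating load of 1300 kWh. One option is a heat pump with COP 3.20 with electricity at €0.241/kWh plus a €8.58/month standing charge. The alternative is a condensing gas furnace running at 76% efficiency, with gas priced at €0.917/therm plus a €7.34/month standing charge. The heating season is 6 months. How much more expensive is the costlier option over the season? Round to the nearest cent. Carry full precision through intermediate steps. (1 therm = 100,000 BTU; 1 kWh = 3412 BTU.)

Heat load = 1300 kWh × 3412 = 4,435,600 BTU
Gas: input = 4,435,600 / 0.76 = 5,836,316 BTU = 58.36 therm → 58.36 × €0.917 = €53.52; + 6 × €7.34 standing = €97.56
Heat pump: 4,435,600 BTU / 3412 = 1,300 kWh heat; / 3.20 = 406.2 kWh in → × €0.241 = €97.91; + 6 × €8.58 standing = €149.39
Difference = |€97.56 − €149.39| = €51.83

€51.83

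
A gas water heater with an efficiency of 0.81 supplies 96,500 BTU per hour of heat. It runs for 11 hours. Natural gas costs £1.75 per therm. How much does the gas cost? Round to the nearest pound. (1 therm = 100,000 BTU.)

£23

Heat delivered = 96,500 BTU/h × 11 h = 1,061,500 BTU
Gas input = 1,061,500 / 0.81 = 1,310,494 BTU
= 1,310,494 / 100,000 = 13.1 therm
Cost = 13.1 × £1.75/therm = £22.93 ≈ £23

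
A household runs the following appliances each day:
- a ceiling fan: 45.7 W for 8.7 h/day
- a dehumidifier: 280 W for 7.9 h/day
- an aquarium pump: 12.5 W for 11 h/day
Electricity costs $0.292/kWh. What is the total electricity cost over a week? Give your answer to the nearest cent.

$5.62

ceiling fan: 45.7 W × 8.7 h × 7 d = 2,783 Wh = 2.783 kWh
dehumidifier: 280 W × 7.9 h × 7 d = 15,484 Wh = 15.48 kWh
aquarium pump: 12.5 W × 11 h × 7 d = 962 Wh = 0.9625 kWh
Total energy = 2.783 + 15.48 + 0.9625 = 19.23 kWh
Cost = 19.23 kWh × $0.292 = $5.62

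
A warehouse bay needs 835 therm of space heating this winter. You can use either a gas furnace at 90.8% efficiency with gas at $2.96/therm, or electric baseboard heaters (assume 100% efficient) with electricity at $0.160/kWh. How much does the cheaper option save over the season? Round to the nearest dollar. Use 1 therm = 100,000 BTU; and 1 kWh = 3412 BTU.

Heat load = 835 therm × 100,000 = 83,500,000 BTU
Gas: input = 83,500,000 / 0.908 = 91,960,352 BTU = 919.6 therm → 919.6 × $2.96 = $2,722.03
Electric: 83,500,000 BTU / 3412 = 24,470 kWh → × $0.160 = $3,915.59
Difference = |$2,722.03 − $3,915.59| = $1,193.57 ≈ $1194

$1194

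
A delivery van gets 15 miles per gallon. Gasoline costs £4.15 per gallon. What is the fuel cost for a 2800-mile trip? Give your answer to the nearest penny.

Fuel = 2800 mi / 15 mpg = 186.7 gal
Cost = 186.7 gal × £4.15/gal = £774.67

£774.67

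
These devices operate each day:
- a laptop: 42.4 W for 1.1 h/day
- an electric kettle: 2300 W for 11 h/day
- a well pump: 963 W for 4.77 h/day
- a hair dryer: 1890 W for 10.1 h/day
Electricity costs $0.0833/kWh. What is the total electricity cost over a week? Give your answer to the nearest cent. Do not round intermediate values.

laptop: 42.4 W × 1.1 h × 7 d = 326 Wh = 0.3265 kWh
electric kettle: 2300 W × 11 h × 7 d = 177,100 Wh = 177.1 kWh
well pump: 963 W × 4.77 h × 7 d = 32,155 Wh = 32.15 kWh
hair dryer: 1890 W × 10.1 h × 7 d = 133,623 Wh = 133.6 kWh
Total energy = 0.3265 + 177.1 + 32.15 + 133.6 = 343.2 kWh
Cost = 343.2 kWh × $0.0833 = $28.59

$28.59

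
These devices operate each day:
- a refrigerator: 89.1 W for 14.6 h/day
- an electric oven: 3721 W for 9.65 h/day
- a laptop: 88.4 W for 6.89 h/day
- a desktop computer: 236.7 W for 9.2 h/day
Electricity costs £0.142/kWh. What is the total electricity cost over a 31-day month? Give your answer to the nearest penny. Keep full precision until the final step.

£176.06

refrigerator: 89.1 W × 14.6 h × 31 d = 40,327 Wh = 40.33 kWh
electric oven: 3721 W × 9.65 h × 31 d = 1,113,137 Wh = 1,113 kWh
laptop: 88.4 W × 6.89 h × 31 d = 18,881 Wh = 18.88 kWh
desktop computer: 236.7 W × 9.2 h × 31 d = 67,507 Wh = 67.51 kWh
Total energy = 40.33 + 1,113 + 18.88 + 67.51 = 1,240 kWh
Cost = 1,240 kWh × £0.142 = £176.06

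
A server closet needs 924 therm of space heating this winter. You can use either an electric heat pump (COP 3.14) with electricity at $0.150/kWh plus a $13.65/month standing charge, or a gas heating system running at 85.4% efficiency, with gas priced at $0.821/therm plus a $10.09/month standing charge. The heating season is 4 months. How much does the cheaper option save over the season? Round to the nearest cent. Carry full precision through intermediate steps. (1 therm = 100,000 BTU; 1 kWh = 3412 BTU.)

Heat load = 924 therm × 100,000 = 92,400,000 BTU
Gas: input = 92,400,000 / 0.854 = 108,196,721 BTU = 1,082 therm → 1,082 × $0.821 = $888.30; + 4 × $10.09 standing = $928.66
Heat pump: 92,400,000 BTU / 3412 = 27,080 kWh heat; / 3.14 = 8,624 kWh in → × $0.150 = $1,293.67; + 4 × $13.65 standing = $1,348.27
Difference = |$928.66 − $1,348.27| = $419.62

$419.62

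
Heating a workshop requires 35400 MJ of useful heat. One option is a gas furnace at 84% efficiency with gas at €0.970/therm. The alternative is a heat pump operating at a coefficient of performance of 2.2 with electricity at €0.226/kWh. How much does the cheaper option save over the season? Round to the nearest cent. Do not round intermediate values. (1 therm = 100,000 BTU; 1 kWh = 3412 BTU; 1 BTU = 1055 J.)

€622.77

Heat load = 35400 MJ = 35,400,000,000 J / 1055 = 33,554,502 BTU
Gas: input = 33,554,502 / 0.84 = 39,945,836 BTU = 399.5 therm → 399.5 × €0.970 = €387.47
Heat pump: 33,554,502 BTU / 3412 = 9,834 kWh heat; / 2.2 = 4,470 kWh in → × €0.226 = €1,010.25
Difference = |€387.47 − €1,010.25| = €622.77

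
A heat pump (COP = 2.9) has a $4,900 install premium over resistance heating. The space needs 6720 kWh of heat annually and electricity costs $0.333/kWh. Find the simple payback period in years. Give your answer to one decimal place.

3.3 years

Resistance: 6720 kWh × $0.333 = $2,237.76/yr
Heat pump: 6720 / 2.9 = 2317 kWh in → × $0.333 = $771.64/yr
Annual savings = $1,466.12
Payback = $4,900 / $1,466.12 = 3.34 years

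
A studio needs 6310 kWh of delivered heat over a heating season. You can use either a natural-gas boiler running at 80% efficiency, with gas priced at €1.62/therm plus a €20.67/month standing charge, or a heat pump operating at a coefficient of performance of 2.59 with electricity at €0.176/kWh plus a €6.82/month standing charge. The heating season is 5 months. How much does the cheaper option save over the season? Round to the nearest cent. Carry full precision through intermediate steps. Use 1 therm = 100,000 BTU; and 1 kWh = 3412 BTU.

Heat load = 6310 kWh × 3412 = 21,529,720 BTU
Gas: input = 21,529,720 / 0.80 = 26,912,150 BTU = 269.1 therm → 269.1 × €1.62 = €435.98; + 5 × €20.67 standing = €539.33
Heat pump: 21,529,720 BTU / 3412 = 6,310 kWh heat; / 2.59 = 2,436 kWh in → × €0.176 = €428.79; + 5 × €6.82 standing = €462.89
Difference = |€539.33 − €462.89| = €76.44

€76.44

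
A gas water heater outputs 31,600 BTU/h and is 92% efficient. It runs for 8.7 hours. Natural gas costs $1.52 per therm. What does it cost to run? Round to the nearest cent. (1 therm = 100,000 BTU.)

Heat delivered = 31,600 BTU/h × 8.7 h = 274,920 BTU
Gas input = 274,920 / 0.92 = 298,826 BTU
= 298,826 / 100,000 = 2.988 therm
Cost = 2.988 × $1.52/therm = $4.54

$4.54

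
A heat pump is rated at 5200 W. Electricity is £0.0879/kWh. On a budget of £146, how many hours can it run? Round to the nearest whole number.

319 h

Energy budget = £146 / £0.0879 per kWh = 1,661 kWh = 1,660,978 Wh
Runtime = 1,660,978 Wh / 5200 W = 319.4 h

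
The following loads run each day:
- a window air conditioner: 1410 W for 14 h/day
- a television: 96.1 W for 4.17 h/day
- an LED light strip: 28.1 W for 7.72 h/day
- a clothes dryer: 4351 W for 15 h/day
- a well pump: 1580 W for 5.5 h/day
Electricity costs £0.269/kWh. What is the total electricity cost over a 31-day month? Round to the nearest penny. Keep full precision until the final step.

£786.47

window air conditioner: 1410 W × 14 h × 31 d = 611,940 Wh = 611.9 kWh
television: 96.1 W × 4.17 h × 31 d = 12,423 Wh = 12.42 kWh
LED light strip: 28.1 W × 7.72 h × 31 d = 6,725 Wh = 6.725 kWh
clothes dryer: 4351 W × 15 h × 31 d = 2,023,215 Wh = 2,023 kWh
well pump: 1580 W × 5.5 h × 31 d = 269,390 Wh = 269.4 kWh
Total energy = 611.9 + 12.42 + 6.725 + 2,023 + 269.4 = 2,924 kWh
Cost = 2,924 kWh × £0.269 = £786.47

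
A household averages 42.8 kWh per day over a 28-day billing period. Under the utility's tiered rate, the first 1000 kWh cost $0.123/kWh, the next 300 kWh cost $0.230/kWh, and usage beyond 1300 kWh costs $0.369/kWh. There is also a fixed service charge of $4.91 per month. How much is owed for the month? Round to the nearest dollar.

Usage = 42.8 kWh/day × 28 days = 1198.4 kWh
First 1000 kWh × $0.123 = $123.00
Next 198.4 kWh × $0.230 = $45.63
Remaining tier: 0 kWh (not reached)
Energy charge = $168.63; + service $4.91 = $173.54 ≈ $174

$174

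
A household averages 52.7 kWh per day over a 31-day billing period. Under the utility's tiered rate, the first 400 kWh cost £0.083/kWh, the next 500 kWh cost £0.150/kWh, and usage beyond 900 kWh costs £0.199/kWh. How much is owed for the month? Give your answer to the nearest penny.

£254.21

Usage = 52.7 kWh/day × 31 days = 1633.7 kWh
First 400 kWh × £0.083 = £33.20
Next 500 kWh × £0.150 = £75.00
Remaining 733.7 kWh × £0.199 = £146.01
Total = £254.21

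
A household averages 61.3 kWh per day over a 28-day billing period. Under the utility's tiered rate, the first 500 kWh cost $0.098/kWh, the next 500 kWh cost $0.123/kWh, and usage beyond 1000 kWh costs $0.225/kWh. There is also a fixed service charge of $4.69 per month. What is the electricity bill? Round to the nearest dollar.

Usage = 61.3 kWh/day × 28 days = 1716.4 kWh
First 500 kWh × $0.098 = $49.00
Next 500 kWh × $0.123 = $61.50
Remaining 716.4 kWh × $0.225 = $161.19
Energy charge = $271.69; + service $4.69 = $276.38 ≈ $276

$276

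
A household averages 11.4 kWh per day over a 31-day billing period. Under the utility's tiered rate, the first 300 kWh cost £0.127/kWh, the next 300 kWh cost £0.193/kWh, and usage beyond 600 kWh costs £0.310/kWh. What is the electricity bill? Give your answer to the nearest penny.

£48.41

Usage = 11.4 kWh/day × 31 days = 353.4 kWh
First 300 kWh × £0.127 = £38.10
Next 53.4 kWh × £0.193 = £10.31
Remaining tier: 0 kWh (not reached)
Total = £48.41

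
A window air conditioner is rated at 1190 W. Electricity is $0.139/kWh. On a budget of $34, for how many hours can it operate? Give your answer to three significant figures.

206 h

Energy budget = $34 / $0.139 per kWh = 244.6 kWh = 244,604 Wh
Runtime = 244,604 Wh / 1190 W = 205.5 h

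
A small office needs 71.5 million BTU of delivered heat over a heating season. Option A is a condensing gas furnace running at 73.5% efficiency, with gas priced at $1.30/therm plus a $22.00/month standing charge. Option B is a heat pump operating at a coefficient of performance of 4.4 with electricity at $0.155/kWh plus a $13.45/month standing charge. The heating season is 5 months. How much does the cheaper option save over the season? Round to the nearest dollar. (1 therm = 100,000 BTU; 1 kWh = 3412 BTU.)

Heat load = 71.5 × 10⁶ BTU = 71,500,000 BTU
Gas: input = 71,500,000 / 0.735 = 97,278,912 BTU = 972.8 therm → 972.8 × $1.30 = $1,264.63; + 5 × $22.00 standing = $1,374.63
Heat pump: 71,500,000 BTU / 3412 = 20,960 kWh heat; / 4.4 = 4,763 kWh in → × $0.155 = $738.20; + 5 × $13.45 standing = $805.45
Difference = |$1,374.63 − $805.45| = $569.17 ≈ $569

$569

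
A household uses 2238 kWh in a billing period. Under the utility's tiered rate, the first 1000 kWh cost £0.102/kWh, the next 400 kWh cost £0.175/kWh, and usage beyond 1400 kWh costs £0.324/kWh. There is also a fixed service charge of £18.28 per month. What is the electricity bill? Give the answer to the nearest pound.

First 1000 kWh × £0.102 = £102.00
Next 400 kWh × £0.175 = £70.00
Remaining 838 kWh × £0.324 = £271.51
Energy charge = £443.51; + service £18.28 = £461.79 ≈ £462

£462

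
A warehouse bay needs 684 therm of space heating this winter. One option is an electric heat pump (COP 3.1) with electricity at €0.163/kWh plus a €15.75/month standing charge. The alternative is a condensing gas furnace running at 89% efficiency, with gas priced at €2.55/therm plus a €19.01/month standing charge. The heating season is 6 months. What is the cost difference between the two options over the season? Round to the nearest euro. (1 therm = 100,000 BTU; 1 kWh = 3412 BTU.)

€925

Heat load = 684 therm × 100,000 = 68,400,000 BTU
Gas: input = 68,400,000 / 0.890 = 76,853,933 BTU = 768.5 therm → 768.5 × €2.55 = €1,959.78; + 6 × €19.01 standing = €2,073.84
Heat pump: 68,400,000 BTU / 3412 = 20,050 kWh heat; / 3.1 = 6,467 kWh in → × €0.163 = €1,054.08; + 6 × €15.75 standing = €1,148.58
Difference = |€2,073.84 − €1,148.58| = €925.26 ≈ €925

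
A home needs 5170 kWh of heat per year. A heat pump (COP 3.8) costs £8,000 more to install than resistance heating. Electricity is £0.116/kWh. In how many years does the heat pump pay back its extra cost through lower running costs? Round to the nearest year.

18 years

Resistance: 5170 kWh × £0.116 = £599.72/yr
Heat pump: 5170 / 3.8 = 1361 kWh in → × £0.116 = £157.82/yr
Annual savings = £441.90
Payback = £8,000 / £441.90 = 18.1 years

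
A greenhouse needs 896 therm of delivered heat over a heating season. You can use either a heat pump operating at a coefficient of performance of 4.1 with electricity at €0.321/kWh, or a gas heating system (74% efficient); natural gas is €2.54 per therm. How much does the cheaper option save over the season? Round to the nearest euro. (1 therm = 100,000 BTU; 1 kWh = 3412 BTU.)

Heat load = 896 therm × 100,000 = 89,600,000 BTU
Gas: input = 89,600,000 / 0.74 = 121,081,081 BTU = 1,211 therm → 1,211 × €2.54 = €3,075.46
Heat pump: 89,600,000 BTU / 3412 = 26,260 kWh heat; / 4.1 = 6,405 kWh in → × €0.321 = €2,055.99
Difference = |€3,075.46 − €2,055.99| = €1,019.47 ≈ €1019

€1019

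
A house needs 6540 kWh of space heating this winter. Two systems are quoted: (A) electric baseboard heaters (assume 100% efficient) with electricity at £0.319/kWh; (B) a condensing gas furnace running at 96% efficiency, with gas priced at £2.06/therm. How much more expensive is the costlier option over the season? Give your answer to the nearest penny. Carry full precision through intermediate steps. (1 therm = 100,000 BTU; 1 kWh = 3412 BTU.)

£1607.43

Heat load = 6540 kWh × 3412 = 22,314,480 BTU
Gas: input = 22,314,480 / 0.96 = 23,244,250 BTU = 232.4 therm → 232.4 × £2.06 = £478.83
Electric: 22,314,480 BTU / 3412 = 6,540 kWh → × £0.319 = £2,086.26
Difference = |£478.83 − £2,086.26| = £1,607.43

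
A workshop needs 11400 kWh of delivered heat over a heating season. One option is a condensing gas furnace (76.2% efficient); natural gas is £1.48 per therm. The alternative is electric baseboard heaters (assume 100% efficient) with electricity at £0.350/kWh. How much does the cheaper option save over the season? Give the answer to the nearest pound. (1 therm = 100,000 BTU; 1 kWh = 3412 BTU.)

Heat load = 11400 kWh × 3412 = 38,896,800 BTU
Gas: input = 38,896,800 / 0.762 = 51,045,669 BTU = 510.5 therm → 510.5 × £1.48 = £755.48
Electric: 38,896,800 BTU / 3412 = 11,400 kWh → × £0.350 = £3,990.00
Difference = |£755.48 − £3,990.00| = £3,234.52 ≈ £3235

£3235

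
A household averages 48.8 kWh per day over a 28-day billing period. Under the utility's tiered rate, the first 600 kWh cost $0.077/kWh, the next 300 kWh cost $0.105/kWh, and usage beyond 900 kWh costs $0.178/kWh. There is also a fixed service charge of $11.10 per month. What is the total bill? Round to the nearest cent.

$171.82

Usage = 48.8 kWh/day × 28 days = 1366.4 kWh
First 600 kWh × $0.077 = $46.20
Next 300 kWh × $0.105 = $31.50
Remaining 466.4 kWh × $0.178 = $83.02
Energy charge = $160.72; + service $11.10 = $171.82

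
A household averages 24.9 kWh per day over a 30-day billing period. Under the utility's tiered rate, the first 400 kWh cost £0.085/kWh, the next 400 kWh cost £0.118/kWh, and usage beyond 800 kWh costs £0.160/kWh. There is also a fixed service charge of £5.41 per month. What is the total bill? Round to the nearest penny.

Usage = 24.9 kWh/day × 30 days = 747 kWh
First 400 kWh × £0.085 = £34.00
Next 347 kWh × £0.118 = £40.95
Remaining tier: 0 kWh (not reached)
Energy charge = £74.95; + service £5.41 = £80.36

£80.36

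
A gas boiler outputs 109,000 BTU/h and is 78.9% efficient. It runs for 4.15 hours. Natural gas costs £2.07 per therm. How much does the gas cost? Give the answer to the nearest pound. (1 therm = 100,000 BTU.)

£12

Heat delivered = 109,000 BTU/h × 4.15 h = 452,350 BTU
Gas input = 452,350 / 0.789 = 573,321 BTU
= 573,321 / 100,000 = 5.733 therm
Cost = 5.733 × £2.07/therm = £11.87 ≈ £12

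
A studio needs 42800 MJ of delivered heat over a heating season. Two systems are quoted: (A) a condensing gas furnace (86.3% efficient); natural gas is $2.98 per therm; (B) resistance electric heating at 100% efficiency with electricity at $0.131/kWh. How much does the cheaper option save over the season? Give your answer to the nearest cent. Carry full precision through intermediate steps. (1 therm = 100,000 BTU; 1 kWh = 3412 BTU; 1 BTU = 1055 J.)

Heat load = 42800 MJ = 42,800,000,000 J / 1055 = 40,568,720 BTU
Gas: input = 40,568,720 / 0.863 = 47,008,946 BTU = 470.1 therm → 470.1 × $2.98 = $1,400.87
Electric: 40,568,720 BTU / 3412 = 11,890 kWh → × $0.131 = $1,557.59
Difference = |$1,400.87 − $1,557.59| = $156.72

$156.72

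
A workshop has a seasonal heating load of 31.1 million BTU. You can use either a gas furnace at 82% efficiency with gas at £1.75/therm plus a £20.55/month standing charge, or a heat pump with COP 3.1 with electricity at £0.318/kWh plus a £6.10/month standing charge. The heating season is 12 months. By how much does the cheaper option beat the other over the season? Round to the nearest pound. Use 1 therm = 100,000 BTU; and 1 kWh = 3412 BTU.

£98

Heat load = 31.1 × 10⁶ BTU = 31,100,000 BTU
Gas: input = 31,100,000 / 0.82 = 37,926,829 BTU = 379.3 therm → 379.3 × £1.75 = £663.72; + 12 × £20.55 standing = £910.32
Heat pump: 31,100,000 BTU / 3412 = 9,115 kWh heat; / 3.1 = 2,940 kWh in → × £0.318 = £935.01; + 12 × £6.10 standing = £1,008.21
Difference = |£910.32 − £1,008.21| = £97.89 ≈ £98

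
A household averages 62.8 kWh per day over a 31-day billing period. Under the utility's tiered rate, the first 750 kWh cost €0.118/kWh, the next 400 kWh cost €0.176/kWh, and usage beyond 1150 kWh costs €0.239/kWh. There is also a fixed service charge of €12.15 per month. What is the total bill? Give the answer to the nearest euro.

€361

Usage = 62.8 kWh/day × 31 days = 1946.8 kWh
First 750 kWh × €0.118 = €88.50
Next 400 kWh × €0.176 = €70.40
Remaining 796.8 kWh × €0.239 = €190.44
Energy charge = €349.34; + service €12.15 = €361.49 ≈ €361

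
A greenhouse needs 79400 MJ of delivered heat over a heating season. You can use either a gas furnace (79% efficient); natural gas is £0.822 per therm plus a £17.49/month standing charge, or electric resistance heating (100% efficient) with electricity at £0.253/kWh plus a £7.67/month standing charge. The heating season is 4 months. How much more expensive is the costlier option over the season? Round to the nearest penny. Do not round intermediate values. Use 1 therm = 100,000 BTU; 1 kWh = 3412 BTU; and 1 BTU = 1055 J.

£4758.21

Heat load = 79400 MJ = 79,400,000,000 J / 1055 = 75,260,664 BTU
Gas: input = 75,260,664 / 0.79 = 95,266,663 BTU = 952.7 therm → 952.7 × £0.822 = £783.09; + 4 × £17.49 standing = £853.05
Electric: 75,260,664 BTU / 3412 = 22,060 kWh → × £0.253 = £5,580.58; + 4 × £7.67 standing = £5,611.26
Difference = |£853.05 − £5,611.26| = £4,758.21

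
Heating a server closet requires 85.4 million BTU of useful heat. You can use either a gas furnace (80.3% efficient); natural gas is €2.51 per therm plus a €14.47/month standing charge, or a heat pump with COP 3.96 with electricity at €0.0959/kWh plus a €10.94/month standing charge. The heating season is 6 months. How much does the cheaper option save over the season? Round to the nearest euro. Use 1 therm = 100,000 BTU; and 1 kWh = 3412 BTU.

Heat load = 85.4 × 10⁶ BTU = 85,400,000 BTU
Gas: input = 85,400,000 / 0.803 = 106,351,183 BTU = 1,064 therm → 1,064 × €2.51 = €2,669.41; + 6 × €14.47 standing = €2,756.23
Heat pump: 85,400,000 BTU / 3412 = 25,030 kWh heat; / 3.96 = 6,321 kWh in → × €0.0959 = €606.14; + 6 × €10.94 standing = €671.78
Difference = |€2,756.23 − €671.78| = €2,084.46 ≈ €2084

€2084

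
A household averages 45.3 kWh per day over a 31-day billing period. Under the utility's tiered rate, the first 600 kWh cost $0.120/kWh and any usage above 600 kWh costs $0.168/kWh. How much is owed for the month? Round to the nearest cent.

$207.12

Usage = 45.3 kWh/day × 31 days = 1404.3 kWh
First 600 kWh × $0.120 = $72.00
Remaining 804.3 kWh × $0.168 = $135.12
Total = $207.12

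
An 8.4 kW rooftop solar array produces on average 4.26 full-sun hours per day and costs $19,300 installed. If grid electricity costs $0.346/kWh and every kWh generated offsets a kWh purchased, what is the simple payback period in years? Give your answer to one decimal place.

Daily generation = 8.4 kW × 4.26 h = 35.78 kWh
Annual generation = 35.78 × 365 = 13061 kWh
Annual savings = 13061 × $0.346 = $4,519.16
Payback = $19,300 / $4,519.16 = 4.27 years

4.3 years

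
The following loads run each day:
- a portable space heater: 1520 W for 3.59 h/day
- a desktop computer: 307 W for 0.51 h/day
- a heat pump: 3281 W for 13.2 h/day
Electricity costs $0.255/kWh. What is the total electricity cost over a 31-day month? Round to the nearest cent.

portable space heater: 1520 W × 3.59 h × 31 d = 169,161 Wh = 169.2 kWh
desktop computer: 307 W × 0.51 h × 31 d = 4,854 Wh = 4.854 kWh
heat pump: 3281 W × 13.2 h × 31 d = 1,342,585 Wh = 1,343 kWh
Total energy = 169.2 + 4.854 + 1,343 = 1,517 kWh
Cost = 1,517 kWh × $0.255 = $386.73

$386.73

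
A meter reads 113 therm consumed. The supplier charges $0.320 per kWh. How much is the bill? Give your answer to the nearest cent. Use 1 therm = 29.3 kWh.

113 therm × (29.3 kWh/therm) = 3,311 kWh
Cost = 3,311 kWh × $0.320/kWh = $1,059.49

$1059.49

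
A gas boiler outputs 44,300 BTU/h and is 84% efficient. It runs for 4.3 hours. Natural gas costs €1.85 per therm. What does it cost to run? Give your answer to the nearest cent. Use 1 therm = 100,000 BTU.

€4.20

Heat delivered = 44,300 BTU/h × 4.3 h = 190,490 BTU
Gas input = 190,490 / 0.84 = 226,774 BTU
= 226,774 / 100,000 = 2.268 therm
Cost = 2.268 × €1.85/therm = €4.20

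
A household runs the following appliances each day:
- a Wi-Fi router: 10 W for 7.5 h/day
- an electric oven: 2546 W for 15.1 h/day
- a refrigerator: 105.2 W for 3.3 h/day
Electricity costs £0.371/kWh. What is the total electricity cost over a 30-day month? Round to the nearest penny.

£432.59

Wi-Fi router: 10 W × 7.5 h × 30 d = 2,250 Wh = 2.25 kWh
electric oven: 2546 W × 15.1 h × 30 d = 1,153,338 Wh = 1,153 kWh
refrigerator: 105.2 W × 3.3 h × 30 d = 10,415 Wh = 10.41 kWh
Total energy = 2.25 + 1,153 + 10.41 = 1,166 kWh
Cost = 1,166 kWh × £0.371 = £432.59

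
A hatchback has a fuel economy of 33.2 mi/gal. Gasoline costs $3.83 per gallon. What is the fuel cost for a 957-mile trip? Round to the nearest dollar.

Fuel = 957 mi / 33.2 mpg = 28.83 gal
Cost = 28.83 gal × $3.83/gal = $110.40 ≈ $110

$110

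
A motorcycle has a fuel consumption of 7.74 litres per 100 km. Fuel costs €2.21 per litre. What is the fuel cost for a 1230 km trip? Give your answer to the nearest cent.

€210.40

Fuel = 7.74 L/100 km × 1230 km / 100 = 95.2 L
Cost = 95.2 L × €2.21/L = €210.40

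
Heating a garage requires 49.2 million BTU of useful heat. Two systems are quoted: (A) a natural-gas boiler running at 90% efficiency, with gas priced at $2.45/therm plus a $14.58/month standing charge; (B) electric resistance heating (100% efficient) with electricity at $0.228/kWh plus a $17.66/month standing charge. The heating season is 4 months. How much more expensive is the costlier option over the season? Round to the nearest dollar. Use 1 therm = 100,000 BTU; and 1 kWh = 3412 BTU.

Heat load = 49.2 × 10⁶ BTU = 49,200,000 BTU
Gas: input = 49,200,000 / 0.90 = 54,666,667 BTU = 546.7 therm → 546.7 × $2.45 = $1,339.33; + 4 × $14.58 standing = $1,397.65
Electric: 49,200,000 BTU / 3412 = 14,420 kWh → × $0.228 = $3,287.69; + 4 × $17.66 standing = $3,358.33
Difference = |$1,397.65 − $3,358.33| = $1,960.68 ≈ $1961

$1961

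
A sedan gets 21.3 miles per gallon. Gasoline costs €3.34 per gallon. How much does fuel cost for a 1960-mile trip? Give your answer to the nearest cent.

Fuel = 1960 mi / 21.3 mpg = 92.02 gal
Cost = 92.02 gal × €3.34/gal = €307.34

€307.34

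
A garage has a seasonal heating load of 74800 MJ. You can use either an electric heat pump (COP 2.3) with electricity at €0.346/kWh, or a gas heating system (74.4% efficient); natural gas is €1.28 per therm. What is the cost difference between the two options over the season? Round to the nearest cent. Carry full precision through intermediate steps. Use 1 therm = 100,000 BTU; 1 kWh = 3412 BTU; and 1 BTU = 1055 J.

Heat load = 74800 MJ = 74,800,000,000 J / 1055 = 70,900,474 BTU
Gas: input = 70,900,474 / 0.744 = 95,296,336 BTU = 953 therm → 953 × €1.28 = €1,219.79
Heat pump: 70,900,474 BTU / 3412 = 20,780 kWh heat; / 2.3 = 9,035 kWh in → × €0.346 = €3,126.00
Difference = |€1,219.79 − €3,126.00| = €1,906.20

€1906.20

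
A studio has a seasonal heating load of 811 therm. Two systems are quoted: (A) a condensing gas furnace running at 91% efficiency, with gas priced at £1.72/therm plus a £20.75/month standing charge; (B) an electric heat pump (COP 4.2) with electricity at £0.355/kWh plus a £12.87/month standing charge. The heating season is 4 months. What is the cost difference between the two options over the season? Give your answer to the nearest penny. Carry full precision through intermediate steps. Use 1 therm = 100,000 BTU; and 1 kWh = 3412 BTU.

£444.65

Heat load = 811 therm × 100,000 = 81,100,000 BTU
Gas: input = 81,100,000 / 0.91 = 89,120,879 BTU = 891.2 therm → 891.2 × £1.72 = £1,532.88; + 4 × £20.75 standing = £1,615.88
Heat pump: 81,100,000 BTU / 3412 = 23,770 kWh heat; / 4.2 = 5,659 kWh in → × £0.355 = £2,009.05; + 4 × £12.87 standing = £2,060.53
Difference = |£1,615.88 − £2,060.53| = £444.65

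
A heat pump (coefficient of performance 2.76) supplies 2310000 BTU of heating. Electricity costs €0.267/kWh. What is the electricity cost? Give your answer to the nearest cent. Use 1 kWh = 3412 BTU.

Heat delivered = 2,310,000 BTU / 3412 = 677 kWh
Electrical input = 677 kWh / 2.76 = 245.3 kWh
Cost = 245.3 × €0.267/kWh = €65.49

€65.49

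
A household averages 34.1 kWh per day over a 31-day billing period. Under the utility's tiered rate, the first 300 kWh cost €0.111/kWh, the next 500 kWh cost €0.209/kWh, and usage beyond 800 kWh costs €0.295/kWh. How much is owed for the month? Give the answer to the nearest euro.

€214

Usage = 34.1 kWh/day × 31 days = 1057.1 kWh
First 300 kWh × €0.111 = €33.30
Next 500 kWh × €0.209 = €104.50
Remaining 257.1 kWh × €0.295 = €75.84
Total = €213.64 ≈ €214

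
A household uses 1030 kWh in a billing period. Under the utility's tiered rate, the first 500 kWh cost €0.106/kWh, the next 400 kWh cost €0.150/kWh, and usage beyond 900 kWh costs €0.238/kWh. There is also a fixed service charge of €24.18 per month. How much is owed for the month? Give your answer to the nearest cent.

First 500 kWh × €0.106 = €53.00
Next 400 kWh × €0.150 = €60.00
Remaining 130 kWh × €0.238 = €30.94
Energy charge = €143.94; + service €24.18 = €168.12

€168.12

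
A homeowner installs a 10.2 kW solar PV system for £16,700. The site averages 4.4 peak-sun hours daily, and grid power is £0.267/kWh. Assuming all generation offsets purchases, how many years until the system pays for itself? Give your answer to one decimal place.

Daily generation = 10.2 kW × 4.4 h = 44.88 kWh
Annual generation = 44.88 × 365 = 16381 kWh
Annual savings = 16381 × £0.267 = £4,373.78
Payback = £16,700 / £4,373.78 = 3.82 years

3.8 years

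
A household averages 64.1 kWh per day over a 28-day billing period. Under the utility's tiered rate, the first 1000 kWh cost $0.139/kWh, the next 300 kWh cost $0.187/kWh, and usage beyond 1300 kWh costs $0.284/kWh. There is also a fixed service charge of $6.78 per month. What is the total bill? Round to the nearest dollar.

Usage = 64.1 kWh/day × 28 days = 1794.8 kWh
First 1000 kWh × $0.139 = $139.00
Next 300 kWh × $0.187 = $56.10
Remaining 494.8 kWh × $0.284 = $140.52
Energy charge = $335.62; + service $6.78 = $342.40 ≈ $342

$342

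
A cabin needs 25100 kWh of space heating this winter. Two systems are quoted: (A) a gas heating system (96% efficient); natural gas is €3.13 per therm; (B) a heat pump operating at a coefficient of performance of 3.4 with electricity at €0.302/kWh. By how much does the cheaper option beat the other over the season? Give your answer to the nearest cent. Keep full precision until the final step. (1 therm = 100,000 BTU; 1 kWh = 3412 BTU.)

€562.79

Heat load = 25100 kWh × 3412 = 85,641,200 BTU
Gas: input = 85,641,200 / 0.96 = 89,209,583 BTU = 892.1 therm → 892.1 × €3.13 = €2,792.26
Heat pump: 85,641,200 BTU / 3412 = 25,100 kWh heat; / 3.4 = 7,382 kWh in → × €0.302 = €2,229.47
Difference = |€2,792.26 − €2,229.47| = €562.79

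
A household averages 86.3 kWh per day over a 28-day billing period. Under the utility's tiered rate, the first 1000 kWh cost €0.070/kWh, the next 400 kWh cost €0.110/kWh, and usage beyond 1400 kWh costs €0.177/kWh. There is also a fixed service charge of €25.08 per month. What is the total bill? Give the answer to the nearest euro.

Usage = 86.3 kWh/day × 28 days = 2416.4 kWh
First 1000 kWh × €0.070 = €70.00
Next 400 kWh × €0.110 = €44.00
Remaining 1016.4 kWh × €0.177 = €179.90
Energy charge = €293.90; + service €25.08 = €318.98 ≈ €319

€319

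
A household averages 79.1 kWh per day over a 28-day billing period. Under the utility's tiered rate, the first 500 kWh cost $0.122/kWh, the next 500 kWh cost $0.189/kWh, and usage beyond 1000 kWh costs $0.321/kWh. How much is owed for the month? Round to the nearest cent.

$545.45

Usage = 79.1 kWh/day × 28 days = 2214.8 kWh
First 500 kWh × $0.122 = $61.00
Next 500 kWh × $0.189 = $94.50
Remaining 1214.8 kWh × $0.321 = $389.95
Total = $545.45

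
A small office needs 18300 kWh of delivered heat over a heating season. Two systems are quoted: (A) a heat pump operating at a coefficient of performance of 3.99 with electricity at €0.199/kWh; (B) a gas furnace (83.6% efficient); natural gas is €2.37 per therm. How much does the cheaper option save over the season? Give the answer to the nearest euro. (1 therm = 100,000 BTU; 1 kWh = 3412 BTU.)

€857

Heat load = 18300 kWh × 3412 = 62,439,600 BTU
Gas: input = 62,439,600 / 0.836 = 74,688,517 BTU = 746.9 therm → 746.9 × €2.37 = €1,770.12
Heat pump: 62,439,600 BTU / 3412 = 18,300 kWh heat; / 3.99 = 4,586 kWh in → × €0.199 = €912.71
Difference = |€1,770.12 − €912.71| = €857.41 ≈ €857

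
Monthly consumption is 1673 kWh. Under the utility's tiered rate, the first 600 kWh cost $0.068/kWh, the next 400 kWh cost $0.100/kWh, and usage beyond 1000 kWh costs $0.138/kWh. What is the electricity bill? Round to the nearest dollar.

First 600 kWh × $0.068 = $40.80
Next 400 kWh × $0.100 = $40.00
Remaining 673 kWh × $0.138 = $92.87
Total = $173.67 ≈ $174

$174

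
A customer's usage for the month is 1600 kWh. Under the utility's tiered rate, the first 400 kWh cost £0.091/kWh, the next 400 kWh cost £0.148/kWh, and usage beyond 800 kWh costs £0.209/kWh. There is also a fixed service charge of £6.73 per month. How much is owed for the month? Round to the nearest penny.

First 400 kWh × £0.091 = £36.40
Next 400 kWh × £0.148 = £59.20
Remaining 800 kWh × £0.209 = £167.20
Energy charge = £262.80; + service £6.73 = £269.53

£269.53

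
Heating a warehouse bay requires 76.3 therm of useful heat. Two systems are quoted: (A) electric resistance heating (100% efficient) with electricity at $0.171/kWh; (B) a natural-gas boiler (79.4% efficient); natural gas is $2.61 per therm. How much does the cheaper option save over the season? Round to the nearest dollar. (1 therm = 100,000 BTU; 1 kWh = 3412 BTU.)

Heat load = 76.3 therm × 100,000 = 7,630,000 BTU
Gas: input = 7,630,000 / 0.794 = 9,609,572 BTU = 96.1 therm → 96.1 × $2.61 = $250.81
Electric: 7,630,000 BTU / 3412 = 2,236 kWh → × $0.171 = $382.39
Difference = |$250.81 − $382.39| = $131.58 ≈ $132

$132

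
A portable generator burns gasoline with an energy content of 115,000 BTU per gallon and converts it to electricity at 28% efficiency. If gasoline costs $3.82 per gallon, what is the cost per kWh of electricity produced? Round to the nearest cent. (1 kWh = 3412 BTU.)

Electrical output per gallon = 115,000 BTU × 0.28 / 3412 BTU/kWh = 9.437 kWh
Cost per kWh = $3.82 / 9.437 kWh = $0.405

$0.40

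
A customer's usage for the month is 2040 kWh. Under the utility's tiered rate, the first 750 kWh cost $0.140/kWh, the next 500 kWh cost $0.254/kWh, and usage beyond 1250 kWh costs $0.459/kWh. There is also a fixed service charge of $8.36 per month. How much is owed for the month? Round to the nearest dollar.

$603

First 750 kWh × $0.140 = $105.00
Next 500 kWh × $0.254 = $127.00
Remaining 790 kWh × $0.459 = $362.61
Energy charge = $594.61; + service $8.36 = $602.97 ≈ $603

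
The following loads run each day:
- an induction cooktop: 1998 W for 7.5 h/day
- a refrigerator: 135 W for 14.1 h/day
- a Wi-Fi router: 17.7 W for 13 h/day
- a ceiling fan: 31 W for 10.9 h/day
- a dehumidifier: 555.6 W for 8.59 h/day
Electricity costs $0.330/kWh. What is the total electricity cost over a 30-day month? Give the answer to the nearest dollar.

induction cooktop: 1998 W × 7.5 h × 30 d = 449,550 Wh = 449.6 kWh
refrigerator: 135 W × 14.1 h × 30 d = 57,105 Wh = 57.1 kWh
Wi-Fi router: 17.7 W × 13 h × 30 d = 6,903 Wh = 6.903 kWh
ceiling fan: 31 W × 10.9 h × 30 d = 10,137 Wh = 10.14 kWh
dehumidifier: 555.6 W × 8.59 h × 30 d = 143,178 Wh = 143.2 kWh
Total energy = 449.6 + 57.1 + 6.903 + 10.14 + 143.2 = 666.9 kWh
Cost = 666.9 kWh × $0.330 = $220.07 ≈ $220

$220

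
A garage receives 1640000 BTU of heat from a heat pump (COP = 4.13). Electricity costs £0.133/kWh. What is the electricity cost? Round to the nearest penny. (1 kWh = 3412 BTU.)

£15.48

Heat delivered = 1,640,000 BTU / 3412 = 480.7 kWh
Electrical input = 480.7 kWh / 4.13 = 116.4 kWh
Cost = 116.4 × £0.133/kWh = £15.48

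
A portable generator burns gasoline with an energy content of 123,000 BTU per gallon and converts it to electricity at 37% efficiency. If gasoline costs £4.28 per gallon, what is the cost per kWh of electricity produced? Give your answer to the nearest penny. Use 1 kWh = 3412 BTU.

£0.32

Electrical output per gallon = 123,000 BTU × 0.37 / 3412 BTU/kWh = 13.34 kWh
Cost per kWh = £4.28 / 13.34 kWh = £0.321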